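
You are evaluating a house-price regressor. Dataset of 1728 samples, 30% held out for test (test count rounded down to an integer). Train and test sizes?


Test = ⌊1728·30/100⌋ = 518
Train = 1728 - 518 = 1210

Train: 1210, Test: 518


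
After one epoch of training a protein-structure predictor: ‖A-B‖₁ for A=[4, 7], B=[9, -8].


d = |4-9| + |7+ 8|
  = 5 + 15
  = 20

20


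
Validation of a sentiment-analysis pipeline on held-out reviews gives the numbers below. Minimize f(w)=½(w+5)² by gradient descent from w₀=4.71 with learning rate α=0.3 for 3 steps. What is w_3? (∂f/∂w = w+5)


step 1: grad = 4.71+5 = 9.71; w = 4.71 - 0.3·(9.71) = 1.797
step 2: grad = 1.797+5 = 6.797; w = 1.797 - 0.3·(6.797) = -0.2421
step 3: grad = -0.2421+5 = 4.7579; w = -0.2421 - 0.3·(4.7579) = -1.66947

-1.66947


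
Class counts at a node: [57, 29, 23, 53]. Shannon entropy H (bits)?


Probabilities: [57/162, 29/162, 23/162, 53/162] ≈ [0.3519, 0.179, 0.142, 0.3272]
H = -((57/162)·log₂(57/162) + (29/162)·log₂(29/162) + (23/162)·log₂(23/162) + (53/162)·log₂(53/162))
  = 1.9017 bits

1.9017 bits


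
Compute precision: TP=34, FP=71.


Precision = TP/(TP+FP)
= 34/(34+71)
= 34/105 = 32.38%

32.38%


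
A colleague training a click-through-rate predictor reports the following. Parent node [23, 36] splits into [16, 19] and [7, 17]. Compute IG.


Parent = [23, 36], H_parent = 0.9647
H_left = 0.9947 (n=35), H_right = 0.8709 (n=24)
H_children = (35/59)·0.9947 + (24/59)·0.8709 = 0.9443
IG = 0.9647 - 0.9443 = 0.0204

0.0204


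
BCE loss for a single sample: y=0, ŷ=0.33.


BCE = -[y·ln(p) + (1-y)·ln(1-p)]
= -0 - 1·ln(1-0.33)
= -ln(0.67) = 0.4005

0.4005


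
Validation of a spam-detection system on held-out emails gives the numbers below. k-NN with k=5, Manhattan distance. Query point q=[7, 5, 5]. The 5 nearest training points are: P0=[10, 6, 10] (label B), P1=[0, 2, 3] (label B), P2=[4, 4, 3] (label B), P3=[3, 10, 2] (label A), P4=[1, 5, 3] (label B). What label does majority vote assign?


d(q,P0) = 9  (label B)
d(q,P1) = 12  (label B)
d(q,P2) = 6  (label B)
d(q,P3) = 12  (label A)
d(q,P4) = 8  (label B)
Votes: A=1, B=4
Majority → B

B


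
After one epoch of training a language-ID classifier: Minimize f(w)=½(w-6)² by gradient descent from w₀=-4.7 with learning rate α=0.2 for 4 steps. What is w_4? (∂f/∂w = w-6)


step 1: grad = -4.7-6 = -10.7; w = -4.7 - 0.2·(-10.7) = -2.56
step 2: grad = -2.56-6 = -8.56; w = -2.56 - 0.2·(-8.56) = -0.848
step 3: grad = -0.848-6 = -6.848; w = -0.848 - 0.2·(-6.848) = 0.5216
step 4: grad = 0.5216-6 = -5.4784; w = 0.5216 - 0.2·(-5.4784) = 1.61728

1.61728


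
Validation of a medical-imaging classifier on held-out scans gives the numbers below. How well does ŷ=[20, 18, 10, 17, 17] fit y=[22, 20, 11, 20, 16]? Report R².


ȳ = 17.8
SS_res = Σ(y-ŷ)² = 19
SS_tot = Σ(y-ȳ)² = 76.8
R² = 1 - SS_res/SS_tot = 1 - 0.2474 = 0.7526

0.7526


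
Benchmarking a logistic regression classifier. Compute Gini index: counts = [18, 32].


Probabilities: [18/50, 32/50] ≈ [0.36, 0.64]
Σpᵢ² = (324 + 1024)/50² = 1348/2500
Gini = 1 - Σpᵢ² = 1 - 1348/2500 = 0.4608

0.4608


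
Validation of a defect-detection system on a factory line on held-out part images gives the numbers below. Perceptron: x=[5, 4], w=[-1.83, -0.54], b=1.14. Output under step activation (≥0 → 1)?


z = (5)·(-1.83) + (4)·(-0.54) + 1.14
  = -10.17
step(z) = 0 (z<0)

0


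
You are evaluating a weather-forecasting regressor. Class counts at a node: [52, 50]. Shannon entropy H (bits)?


Probabilities: [52/102, 50/102] ≈ [0.5098, 0.4902]
H = -((52/102)·log₂(52/102) + (50/102)·log₂(50/102))
  = 0.9997 bits

0.9997 bits


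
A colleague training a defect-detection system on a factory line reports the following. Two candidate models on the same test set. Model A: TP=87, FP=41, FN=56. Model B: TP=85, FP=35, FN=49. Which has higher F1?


Model A: P=87/128=0.6797, R=87/143=0.6084, F1=2PR/(P+R)=2TP/(2TP+FP+FN)=174/271=0.6421
Model B: P=85/120=0.7083, R=85/134=0.6343, F1=2PR/(P+R)=2TP/(2TP+FP+FN)=170/254=0.6693
0.6421 < 0.6693 → Model B

Model B


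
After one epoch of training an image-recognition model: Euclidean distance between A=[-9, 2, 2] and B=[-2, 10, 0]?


d = √((-9+ 2)² + (2-10)² + (2-0)²)
  = √(49 + 64 + 4)
  = √117 = 10.8167

10.8167


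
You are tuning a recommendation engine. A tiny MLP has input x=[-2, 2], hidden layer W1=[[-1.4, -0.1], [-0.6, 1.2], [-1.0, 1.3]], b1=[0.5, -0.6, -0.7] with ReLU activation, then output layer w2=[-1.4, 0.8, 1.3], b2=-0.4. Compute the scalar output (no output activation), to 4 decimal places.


z1[0] = (-1.4)·(-2) + (-0.1)·(2) + 0.5 = 3.1
z1[1] = (-0.6)·(-2) + (1.2)·(2) - 0.6 = 3.0
z1[2] = (-1.0)·(-2) + (1.3)·(2) - 0.7 = 3.9
h = ReLU(z1) = [3.1, 3.0, 3.9]
output = (-1.4)·(3.1) + (0.8)·(3.0) + (1.3)·(3.9) - 0.4 = 2.73

2.73


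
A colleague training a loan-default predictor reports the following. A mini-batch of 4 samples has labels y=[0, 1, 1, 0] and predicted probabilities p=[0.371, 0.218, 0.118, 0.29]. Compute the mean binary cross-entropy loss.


L[0] = -ln(1-0.371) = -ln(0.629) = 0.4636
L[1] = -ln(0.218) = 1.5233
L[2] = -ln(0.118) = 2.1371
L[3] = -ln(1-0.29) = -ln(0.71) = 0.3425
mean = (0.4636 + 1.5233 + 2.1371 + 0.3425)/4 = 1.1166

1.1166


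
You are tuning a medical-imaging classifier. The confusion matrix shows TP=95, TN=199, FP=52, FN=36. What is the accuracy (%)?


Accuracy = (TP+TN)/(TP+TN+FP+FN)
= (95+199)/(382)
= 294/382 = 76.96%

76.96%


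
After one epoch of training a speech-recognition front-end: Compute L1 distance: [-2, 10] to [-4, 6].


d = |-2+ 4| + |10-6|
  = 2 + 4
  = 6

6


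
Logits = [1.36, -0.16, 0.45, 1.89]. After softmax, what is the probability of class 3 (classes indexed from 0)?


Exponentials: e^1.36=3.8962, e^-0.16=0.8521, e^0.45=1.5683, e^1.89=6.6194
Sum = 12.936
Softmax = [0.3012, 0.0659, 0.1212, 0.5117]
p[3] = 6.6194/12.936 = 0.5117

0.5117


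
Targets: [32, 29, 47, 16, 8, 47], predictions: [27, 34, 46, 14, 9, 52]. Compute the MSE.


Squared errors: (32-27)²=25, (29-34)²=25, (47-46)²=1, (16-14)²=4, (8-9)²=1, (47-52)²=25
Sum = 81
MSE = 81/6 = 27/2

27/2


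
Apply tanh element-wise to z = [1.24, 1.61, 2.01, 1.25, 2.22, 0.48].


tanh(1.24) = 0.8455
tanh(1.61) = 0.9232
tanh(2.01) = 0.9647
tanh(1.25) = 0.8483
tanh(2.22) = 0.9767
tanh(0.48) = 0.4462
result = [0.8455, 0.9232, 0.9647, 0.8483, 0.9767, 0.4462]

[0.8455, 0.9232, 0.9647, 0.8483, 0.9767, 0.4462]


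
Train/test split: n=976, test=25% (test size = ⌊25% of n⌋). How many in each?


Test = ⌊976·25/100⌋ = 244
Train = 976 - 244 = 732

Train: 732, Test: 244


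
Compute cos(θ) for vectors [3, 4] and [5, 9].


A·B = 3·5 + 4·9 = 51
‖A‖ = √25 = 5, ‖B‖ = √106 = 10.2956
cos = 51/(√25·√106) = 51/√2650 = 0.9907

0.9907


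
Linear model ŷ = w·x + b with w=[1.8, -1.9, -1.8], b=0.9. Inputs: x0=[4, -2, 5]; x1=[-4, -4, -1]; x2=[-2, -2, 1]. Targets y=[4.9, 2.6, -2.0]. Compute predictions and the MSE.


ŷ0 = (1.8)·(4) + (-1.9)·(-2) + (-1.8)·(5) + 0.9 = 2.9
ŷ1 = (1.8)·(-4) + (-1.9)·(-4) + (-1.8)·(-1) + 0.9 = 3.1
ŷ2 = (1.8)·(-2) + (-1.9)·(-2) + (-1.8)·(1) + 0.9 = -0.7
errors² = [4.0, 0.25, 1.69]
MSE = 5.9400/3 = 1.98

1.98


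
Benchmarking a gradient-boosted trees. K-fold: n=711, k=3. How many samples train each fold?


Fold size = 711/3 = 237
Training per fold = 711 - 237 = 474

474


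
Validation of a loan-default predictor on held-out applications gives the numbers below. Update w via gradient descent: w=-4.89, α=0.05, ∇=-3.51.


w_new = w - α·∇
= -4.89 - 0.05·-3.51
= -4.89 + 0.1755
= -4.7145

-4.7145


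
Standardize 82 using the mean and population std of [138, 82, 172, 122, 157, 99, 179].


μ = 135.5714, σ = 33.9531
z = (82 - 135.5714)/33.9531 = -1.5778

-1.5778


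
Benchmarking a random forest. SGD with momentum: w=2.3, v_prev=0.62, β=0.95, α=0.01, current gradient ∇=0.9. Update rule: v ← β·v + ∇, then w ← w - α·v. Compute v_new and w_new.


v_new = 0.95·0.62 + 0.9 = 0.589 + 0.9 = 1.489
w_new = 2.3 - 0.01·1.489 = 2.3 - 0.01489 = 2.28511

v_new=1.489, w_new=2.28511


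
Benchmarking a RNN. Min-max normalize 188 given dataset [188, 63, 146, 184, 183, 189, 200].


min=63, max=200
(188-63)/(200-63) = 125/137 = 0.9124

0.9124


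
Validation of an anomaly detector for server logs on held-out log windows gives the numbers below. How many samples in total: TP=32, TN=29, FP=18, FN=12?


Total = TP + TN + FP + FN
= 32 + 29 + 18 + 12
= 91
(Predicted positive: 50, predicted negative: 41)

91


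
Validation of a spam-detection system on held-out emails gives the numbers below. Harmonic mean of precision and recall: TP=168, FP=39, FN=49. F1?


Precision = 168/207 = 0.8116
Recall = 168/217 = 0.7742
F1 = 2·P·R/(P+R) = 2·TP/(2·TP+FP+FN) = 336/(336+39+49) = 336/424 = 0.7925

0.7925


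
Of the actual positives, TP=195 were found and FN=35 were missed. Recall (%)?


Recall = TP/(TP+FN)
= 195/(195+35)
= 195/230 = 84.78%

84.78%


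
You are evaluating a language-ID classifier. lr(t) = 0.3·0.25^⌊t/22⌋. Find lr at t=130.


n_drops = ⌊130/22⌋ = 5
lr = 0.3·0.25^5 = 0.3·0.0009765625 = 0.00029296875

0.00029296875


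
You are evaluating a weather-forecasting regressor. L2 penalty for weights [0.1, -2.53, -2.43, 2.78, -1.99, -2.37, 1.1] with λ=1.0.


‖w‖₂² = (0.1)² + (-2.53)² + (-2.43)² + (2.78)² + (-1.99)² + (-2.37)² + (1.1)²
     = 0.01 + 6.4009 + 5.9049 + 7.7284 + 3.9601 + 5.6169 + 1.21
     = 30.8312
λ·‖w‖₂² = 1.0·30.8312 = 30.8312

30.8312


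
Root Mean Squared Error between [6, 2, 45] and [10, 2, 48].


MSE = 25/3 = 8.3333
RMSE = √(25/3) = 2.8868

2.8868


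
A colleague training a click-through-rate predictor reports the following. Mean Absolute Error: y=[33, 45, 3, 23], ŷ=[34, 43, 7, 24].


Absolute errors: |33-34|=1, |45-43|=2, |3-7|=4, |23-24|=1
Sum = 8
MAE = 8/4 = 2

2


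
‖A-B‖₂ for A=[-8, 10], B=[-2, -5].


d = √((-8+ 2)² + (10+ 5)²)
  = √(36 + 225)
  = √261 = 16.1555

16.1555


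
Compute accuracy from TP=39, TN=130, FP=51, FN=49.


Accuracy = (TP+TN)/(TP+TN+FP+FN)
= (39+130)/(269)
= 169/269 = 62.83%

62.83%


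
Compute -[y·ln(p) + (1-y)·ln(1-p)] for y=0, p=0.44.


BCE = -[y·ln(p) + (1-y)·ln(1-p)]
= -0 - 1·ln(1-0.44)
= -ln(0.56) = 0.5798

0.5798


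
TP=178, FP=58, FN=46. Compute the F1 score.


Precision = 178/236 = 0.7542
Recall = 178/224 = 0.7946
F1 = 2·P·R/(P+R) = 2·TP/(2·TP+FP+FN) = 356/(356+58+46) = 356/460 = 0.7739

0.7739


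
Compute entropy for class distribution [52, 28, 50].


Probabilities: [52/130, 28/130, 50/130] ≈ [0.4, 0.2154, 0.3846]
H = -((52/130)·log₂(52/130) + (28/130)·log₂(28/130) + (50/130)·log₂(50/130))
  = 1.536 bits

1.536 bits


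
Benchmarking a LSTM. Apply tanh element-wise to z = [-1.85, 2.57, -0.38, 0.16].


tanh(-1.85) = -0.9517
tanh(2.57) = 0.9884
tanh(-0.38) = -0.3627
tanh(0.16) = 0.1586
result = [-0.9517, 0.9884, -0.3627, 0.1586]

[-0.9517, 0.9884, -0.3627, 0.1586]


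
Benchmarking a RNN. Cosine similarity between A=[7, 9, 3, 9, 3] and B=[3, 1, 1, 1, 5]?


A·B = 7·3 + 9·1 + 3·1 + 9·1 + 3·5 = 57
‖A‖ = √229 = 15.1327, ‖B‖ = √37 = 6.0828
cos = 57/(√229·√37) = 57/√8473 = 0.6192

0.6192


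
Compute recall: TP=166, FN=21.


Recall = TP/(TP+FN)
= 166/(166+21)
= 166/187 = 88.77%

88.77%


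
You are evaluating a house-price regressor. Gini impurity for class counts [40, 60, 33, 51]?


Probabilities: [40/184, 60/184, 33/184, 51/184] ≈ [0.2174, 0.3261, 0.1793, 0.2772]
Σpᵢ² = (1600 + 3600 + 1089 + 2601)/184² = 8890/33856
Gini = 1 - Σpᵢ² = 1 - 8890/33856 = 0.7374

0.7374


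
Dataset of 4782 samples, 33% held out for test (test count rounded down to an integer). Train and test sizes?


Test = ⌊4782·33/100⌋ = 1578
Train = 4782 - 1578 = 3204

Train: 3204, Test: 1578


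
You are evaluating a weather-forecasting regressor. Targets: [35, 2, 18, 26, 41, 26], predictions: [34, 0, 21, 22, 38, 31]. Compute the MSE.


Squared errors: (35-34)²=1, (2-0)²=4, (18-21)²=9, (26-22)²=16, (41-38)²=9, (26-31)²=25
Sum = 64
MSE = 64/6 = 32/3

32/3


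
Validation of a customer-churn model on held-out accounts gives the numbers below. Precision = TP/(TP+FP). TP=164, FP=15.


Precision = TP/(TP+FP)
= 164/(164+15)
= 164/179 = 91.62%

91.62%


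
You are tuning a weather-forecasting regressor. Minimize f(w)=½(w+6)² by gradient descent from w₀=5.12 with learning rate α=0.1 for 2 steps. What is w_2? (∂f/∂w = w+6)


step 1: grad = 5.12+6 = 11.12; w = 5.12 - 0.1·(11.12) = 4.008
step 2: grad = 4.008+6 = 10.008; w = 4.008 - 0.1·(10.008) = 3.0072

3.0072


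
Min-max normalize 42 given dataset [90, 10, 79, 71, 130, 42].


min=10, max=130
(42-10)/(130-10) = 32/120 = 0.2667

0.2667


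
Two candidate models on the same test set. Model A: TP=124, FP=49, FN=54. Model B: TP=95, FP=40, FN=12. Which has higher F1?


Model A: P=124/173=0.7168, R=124/178=0.6966, F1=2PR/(P+R)=2TP/(2TP+FP+FN)=248/351=0.7066
Model B: P=95/135=0.7037, R=95/107=0.8879, F1=2PR/(P+R)=2TP/(2TP+FP+FN)=190/242=0.7851
0.7066 < 0.7851 → Model B

Model B


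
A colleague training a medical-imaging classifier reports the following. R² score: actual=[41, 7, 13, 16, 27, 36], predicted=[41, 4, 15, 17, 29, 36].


ȳ = 23.3333
SS_res = Σ(y-ŷ)² = 18
SS_tot = Σ(y-ȳ)² = 913.33
R² = 1 - SS_res/SS_tot = 1 - 0.0197 = 0.9803

0.9803


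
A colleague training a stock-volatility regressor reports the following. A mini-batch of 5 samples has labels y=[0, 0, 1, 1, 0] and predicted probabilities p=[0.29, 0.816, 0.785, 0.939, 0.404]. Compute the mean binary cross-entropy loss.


L[0] = -ln(1-0.29) = -ln(0.71) = 0.3425
L[1] = -ln(1-0.816) = -ln(0.184) = 1.6928
L[2] = -ln(0.785) = 0.2421
L[3] = -ln(0.939) = 0.0629
L[4] = -ln(1-0.404) = -ln(0.596) = 0.5175
mean = (0.3425 + 1.6928 + 0.2421 + 0.0629 + 0.5175)/5 = 0.5716

0.5716


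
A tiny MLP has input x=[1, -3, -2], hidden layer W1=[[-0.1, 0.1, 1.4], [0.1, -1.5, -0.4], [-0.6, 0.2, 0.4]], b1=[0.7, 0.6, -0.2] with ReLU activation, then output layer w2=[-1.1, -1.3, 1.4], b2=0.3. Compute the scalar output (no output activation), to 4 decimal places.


z1[0] = (-0.1)·(1) + (0.1)·(-3) + (1.4)·(-2) + 0.7 = -2.5
z1[1] = (0.1)·(1) + (-1.5)·(-3) + (-0.4)·(-2) + 0.6 = 6.0
z1[2] = (-0.6)·(1) + (0.2)·(-3) + (0.4)·(-2) - 0.2 = -2.2
h = ReLU(z1) = [0.0, 6.0, 0.0]
output = (-1.1)·(0.0) + (-1.3)·(6.0) + (1.4)·(0.0) + 0.3 = -7.5

-7.5


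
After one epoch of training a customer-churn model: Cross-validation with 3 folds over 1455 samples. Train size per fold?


Fold size = 1455/3 = 485
Training per fold = 1455 - 485 = 970

970


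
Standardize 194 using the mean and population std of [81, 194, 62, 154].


μ = 122.75, σ = 53.5881
z = (194 - 122.75)/53.5881 = 1.3296

1.3296


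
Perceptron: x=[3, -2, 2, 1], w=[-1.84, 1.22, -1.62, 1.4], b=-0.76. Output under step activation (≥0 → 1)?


z = (3)·(-1.84) + (-2)·(1.22) + (2)·(-1.62) + (1)·(1.4) - 0.76
  = -10.56
step(z) = 0 (z<0)

0


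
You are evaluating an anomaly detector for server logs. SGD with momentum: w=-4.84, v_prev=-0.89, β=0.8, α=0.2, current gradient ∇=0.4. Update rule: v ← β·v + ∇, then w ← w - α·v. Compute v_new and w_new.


v_new = 0.8·-0.89 + 0.4 = -0.712 + 0.4 = -0.312
w_new = -4.84 - 0.2·-0.312 = -4.84 + 0.0624 = -4.7776

v_new=-0.312, w_new=-4.7776


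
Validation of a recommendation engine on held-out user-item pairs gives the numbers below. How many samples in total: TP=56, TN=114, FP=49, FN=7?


Total = TP + TN + FP + FN
= 56 + 114 + 49 + 7
= 226
(Predicted positive: 105, predicted negative: 121)

226


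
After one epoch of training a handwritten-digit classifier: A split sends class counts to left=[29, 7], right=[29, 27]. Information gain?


Parent = [58, 34], H_parent = 0.9503
H_left = 0.7107 (n=36), H_right = 0.9991 (n=56)
H_children = (36/92)·0.7107 + (56/92)·0.9991 = 0.8862
IG = 0.9503 - 0.8862 = 0.0641

0.0641


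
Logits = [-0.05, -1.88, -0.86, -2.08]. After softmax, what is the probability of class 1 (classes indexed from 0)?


Exponentials: e^-0.05=0.9512, e^-1.88=0.1526, e^-0.86=0.4232, e^-2.08=0.1249
Sum = 1.6519
Softmax = [0.5758, 0.0924, 0.2562, 0.0756]
p[1] = 0.1526/1.6519 = 0.0924

0.0924


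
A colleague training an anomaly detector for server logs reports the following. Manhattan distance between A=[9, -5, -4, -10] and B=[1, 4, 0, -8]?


d = |9-1| + |-5-4| + |-4-0| + |-10+ 8|
  = 8 + 9 + 4 + 2
  = 23

23


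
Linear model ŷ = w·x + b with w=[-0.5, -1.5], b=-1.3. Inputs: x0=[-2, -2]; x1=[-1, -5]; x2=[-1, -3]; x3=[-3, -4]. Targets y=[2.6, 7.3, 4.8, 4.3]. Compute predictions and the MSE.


ŷ0 = (-0.5)·(-2) + (-1.5)·(-2) - 1.3 = 2.7
ŷ1 = (-0.5)·(-1) + (-1.5)·(-5) - 1.3 = 6.7
ŷ2 = (-0.5)·(-1) + (-1.5)·(-3) - 1.3 = 3.7
ŷ3 = (-0.5)·(-3) + (-1.5)·(-4) - 1.3 = 6.2
errors² = [0.01, 0.36, 1.21, 3.61]
MSE = 5.1900/4 = 1.2975

1.2975


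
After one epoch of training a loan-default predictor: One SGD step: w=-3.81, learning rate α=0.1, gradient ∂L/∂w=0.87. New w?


w_new = w - α·∇
= -3.81 - 0.1·0.87
= -3.81 - 0.087
= -3.897

-3.897


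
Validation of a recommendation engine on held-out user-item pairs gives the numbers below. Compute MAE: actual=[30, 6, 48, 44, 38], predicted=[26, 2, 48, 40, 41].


Absolute errors: |30-26|=4, |6-2|=4, |48-48|=0, |44-40|=4, |38-41|=3
Sum = 15
MAE = 15/5 = 3

3


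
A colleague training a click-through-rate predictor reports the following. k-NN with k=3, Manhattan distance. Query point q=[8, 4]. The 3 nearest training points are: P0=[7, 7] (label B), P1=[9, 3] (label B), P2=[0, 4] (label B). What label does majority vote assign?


d(q,P0) = 4  (label B)
d(q,P1) = 2  (label B)
d(q,P2) = 8  (label B)
Votes: A=0, B=3
Majority → B

B


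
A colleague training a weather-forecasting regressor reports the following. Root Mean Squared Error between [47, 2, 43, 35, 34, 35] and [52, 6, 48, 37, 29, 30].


MSE = 120/6 = 20
RMSE = √(120/6) = 4.4721

4.4721


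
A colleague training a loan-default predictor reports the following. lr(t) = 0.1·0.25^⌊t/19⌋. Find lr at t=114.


n_drops = ⌊114/19⌋ = 6
lr = 0.1·0.25^6 = 0.1·0.000244140625 = 0.0000244140625

0.0000244140625


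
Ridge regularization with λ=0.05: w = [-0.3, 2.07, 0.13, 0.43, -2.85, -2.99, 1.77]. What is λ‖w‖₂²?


‖w‖₂² = (-0.3)² + (2.07)² + (0.13)² + (0.43)² + (-2.85)² + (-2.99)² + (1.77)²
     = 0.09 + 4.2849 + 0.0169 + 0.1849 + 8.1225 + 8.9401 + 3.1329
     = 24.7722
λ·‖w‖₂² = 0.05·24.7722 = 1.23861

1.23861


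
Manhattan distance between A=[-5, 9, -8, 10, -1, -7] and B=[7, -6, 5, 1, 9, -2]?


d = |-5-7| + |9+ 6| + |-8-5| + |10-1| + |-1-9| + |-7+ 2|
  = 12 + 15 + 13 + 9 + 10 + 5
  = 64

64


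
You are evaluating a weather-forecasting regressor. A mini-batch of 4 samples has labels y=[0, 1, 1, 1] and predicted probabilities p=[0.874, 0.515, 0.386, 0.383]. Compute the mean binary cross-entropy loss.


L[0] = -ln(1-0.874) = -ln(0.126) = 2.0715
L[1] = -ln(0.515) = 0.6636
L[2] = -ln(0.386) = 0.9519
L[3] = -ln(0.383) = 0.9597
mean = (2.0715 + 0.6636 + 0.9519 + 0.9597)/4 = 1.1617

1.1617


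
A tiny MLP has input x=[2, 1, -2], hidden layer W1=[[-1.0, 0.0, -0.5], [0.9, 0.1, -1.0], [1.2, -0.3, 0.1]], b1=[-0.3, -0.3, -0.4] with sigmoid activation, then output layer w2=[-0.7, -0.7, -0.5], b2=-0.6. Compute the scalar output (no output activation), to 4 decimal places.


z1[0] = (-1.0)·(2) + (0.0)·(1) + (-0.5)·(-2) - 0.3 = -1.3
z1[1] = (0.9)·(2) + (0.1)·(1) + (-1.0)·(-2) - 0.3 = 3.6
z1[2] = (1.2)·(2) + (-0.3)·(1) + (0.1)·(-2) - 0.4 = 1.5
h = sigmoid(z1) = [0.2142, 0.9734, 0.8176]
output = (-0.7)·(0.2142) + (-0.7)·(0.9734) + (-0.5)·(0.8176) - 0.6 = -1.8401

-1.8401


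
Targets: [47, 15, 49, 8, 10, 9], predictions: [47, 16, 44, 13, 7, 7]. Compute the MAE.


Absolute errors: |47-47|=0, |15-16|=1, |49-44|=5, |8-13|=5, |10-7|=3, |9-7|=2
Sum = 16
MAE = 16/6 = 8/3

8/3


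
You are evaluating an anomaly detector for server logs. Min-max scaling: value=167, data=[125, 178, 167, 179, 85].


min=85, max=179
(167-85)/(179-85) = 82/94 = 0.8723

0.8723


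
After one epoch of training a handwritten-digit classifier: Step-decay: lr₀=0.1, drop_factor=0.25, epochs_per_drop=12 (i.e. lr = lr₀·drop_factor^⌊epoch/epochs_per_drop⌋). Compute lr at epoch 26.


n_drops = ⌊26/12⌋ = 2
lr = 0.1·0.25^2 = 0.1·0.0625 = 0.00625

0.00625


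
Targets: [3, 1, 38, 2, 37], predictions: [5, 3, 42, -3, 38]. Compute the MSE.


Squared errors: (3-5)²=4, (1-3)²=4, (38-42)²=16, (2+ 3)²=25, (37-38)²=1
Sum = 50
MSE = 50/5 = 10

10


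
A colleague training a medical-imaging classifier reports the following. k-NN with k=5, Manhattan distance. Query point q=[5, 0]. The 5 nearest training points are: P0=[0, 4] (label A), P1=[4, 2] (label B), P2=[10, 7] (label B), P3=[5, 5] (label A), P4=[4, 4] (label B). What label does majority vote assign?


d(q,P0) = 9  (label A)
d(q,P1) = 3  (label B)
d(q,P2) = 12  (label B)
d(q,P3) = 5  (label A)
d(q,P4) = 5  (label B)
Votes: A=2, B=3
Majority → B

B


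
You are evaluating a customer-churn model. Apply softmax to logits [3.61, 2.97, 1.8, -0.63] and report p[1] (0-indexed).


Exponentials: e^3.61=36.9661, e^2.97=19.4919, e^1.8=6.0496, e^-0.63=0.5326
Sum = 63.0402
Softmax = [0.5864, 0.3092, 0.096, 0.0084]
p[1] = 19.4919/63.0402 = 0.3092

0.3092


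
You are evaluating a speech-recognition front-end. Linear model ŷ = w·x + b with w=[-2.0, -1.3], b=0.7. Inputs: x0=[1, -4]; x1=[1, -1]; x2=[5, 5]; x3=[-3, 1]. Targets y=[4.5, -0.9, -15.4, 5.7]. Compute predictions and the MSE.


ŷ0 = (-2.0)·(1) + (-1.3)·(-4) + 0.7 = 3.9
ŷ1 = (-2.0)·(1) + (-1.3)·(-1) + 0.7 = 0.0
ŷ2 = (-2.0)·(5) + (-1.3)·(5) + 0.7 = -15.8
ŷ3 = (-2.0)·(-3) + (-1.3)·(1) + 0.7 = 5.4
errors² = [0.36, 0.81, 0.16, 0.09]
MSE = 1.4200/4 = 0.355

0.355


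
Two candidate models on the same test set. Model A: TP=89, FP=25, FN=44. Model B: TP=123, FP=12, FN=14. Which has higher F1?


Model A: P=89/114=0.7807, R=89/133=0.6692, F1=2PR/(P+R)=2TP/(2TP+FP+FN)=178/247=0.7206
Model B: P=123/135=0.9111, R=123/137=0.8978, F1=2PR/(P+R)=2TP/(2TP+FP+FN)=246/272=0.9044
0.7206 < 0.9044 → Model B

Model B


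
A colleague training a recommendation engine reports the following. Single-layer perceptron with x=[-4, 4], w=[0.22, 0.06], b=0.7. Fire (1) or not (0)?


z = (-4)·(0.22) + (4)·(0.06) + 0.7
  = 0.06
step(z) = 1 (z≥0)

1


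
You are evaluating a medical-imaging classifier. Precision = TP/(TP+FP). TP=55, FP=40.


Precision = TP/(TP+FP)
= 55/(55+40)
= 55/95 = 57.89%

57.89%


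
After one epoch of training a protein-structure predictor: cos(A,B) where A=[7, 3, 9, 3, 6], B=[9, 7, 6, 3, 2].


A·B = 7·9 + 3·7 + 9·6 + 3·3 + 6·2 = 159
‖A‖ = √184 = 13.5647, ‖B‖ = √179 = 13.3791
cos = 159/(√184·√179) = 159/√32936 = 0.8761

0.8761


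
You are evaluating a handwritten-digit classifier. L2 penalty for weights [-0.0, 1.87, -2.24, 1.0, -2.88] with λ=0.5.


‖w‖₂² = (-0.0)² + (1.87)² + (-2.24)² + (1.0)² + (-2.88)²
     = 0 + 3.4969 + 5.0176 + 1 + 8.2944
     = 17.8089
λ·‖w‖₂² = 0.5·17.8089 = 8.90445

8.90445


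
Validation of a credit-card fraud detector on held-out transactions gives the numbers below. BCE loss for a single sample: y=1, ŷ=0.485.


BCE = -[y·ln(p) + (1-y)·ln(1-p)]
= -1·ln(0.485) - 0
= -ln(0.485) = 0.7236

0.7236


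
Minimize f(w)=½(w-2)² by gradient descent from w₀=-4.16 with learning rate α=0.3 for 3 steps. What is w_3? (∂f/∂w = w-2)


step 1: grad = -4.16-2 = -6.16; w = -4.16 - 0.3·(-6.16) = -2.312
step 2: grad = -2.312-2 = -4.312; w = -2.312 - 0.3·(-4.312) = -1.0184
step 3: grad = -1.0184-2 = -3.0184; w = -1.0184 - 0.3·(-3.0184) = -0.11288

-0.11288


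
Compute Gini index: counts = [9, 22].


Probabilities: [9/31, 22/31] ≈ [0.2903, 0.7097]
Σpᵢ² = (81 + 484)/31² = 565/961
Gini = 1 - Σpᵢ² = 1 - 565/961 = 0.4121

0.4121


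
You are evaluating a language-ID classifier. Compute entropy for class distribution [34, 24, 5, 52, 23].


Probabilities: [34/138, 24/138, 5/138, 52/138, 23/138] ≈ [0.2464, 0.1739, 0.0362, 0.3768, 0.1667]
H = -((34/138)·log₂(34/138) + (24/138)·log₂(24/138) + (5/138)·log₂(5/138) + (52/138)·log₂(52/138) + (23/138)·log₂(23/138))
  = 2.0717 bits

2.0717 bits


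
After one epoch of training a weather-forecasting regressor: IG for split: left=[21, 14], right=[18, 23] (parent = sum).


Parent = [39, 37], H_parent = 0.9995
H_left = 0.971 (n=35), H_right = 0.9892 (n=41)
H_children = (35/76)·0.971 + (41/76)·0.9892 = 0.9808
IG = 0.9995 - 0.9808 = 0.0187

0.0187


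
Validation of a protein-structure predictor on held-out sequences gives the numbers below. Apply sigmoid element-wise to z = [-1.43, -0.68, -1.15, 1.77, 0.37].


σ(-1.43) = 1/(1+e^1.43) = 0.1931
σ(-0.68) = 1/(1+e^0.68) = 0.3363
σ(-1.15) = 1/(1+e^1.15) = 0.2405
σ(1.77) = 1/(1+e^-1.77) = 0.8545
σ(0.37) = 1/(1+e^-0.37) = 0.5915
result = [0.1931, 0.3363, 0.2405, 0.8545, 0.5915]

[0.1931, 0.3363, 0.2405, 0.8545, 0.5915]


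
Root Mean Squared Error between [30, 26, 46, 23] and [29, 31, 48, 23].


MSE = 30/4 = 7.5
RMSE = √(30/4) = 2.7386

2.7386


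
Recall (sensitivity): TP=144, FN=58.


Recall = TP/(TP+FN)
= 144/(144+58)
= 144/202 = 71.29%

71.29%


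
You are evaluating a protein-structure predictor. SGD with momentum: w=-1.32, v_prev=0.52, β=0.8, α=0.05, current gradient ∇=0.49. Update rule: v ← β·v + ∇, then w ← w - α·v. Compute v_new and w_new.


v_new = 0.8·0.52 + 0.49 = 0.416 + 0.49 = 0.906
w_new = -1.32 - 0.05·0.906 = -1.32 - 0.0453 = -1.3653

v_new=0.906, w_new=-1.3653


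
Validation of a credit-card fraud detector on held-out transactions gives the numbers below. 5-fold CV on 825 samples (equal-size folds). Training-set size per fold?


Fold size = 825/5 = 165
Training per fold = 825 - 165 = 660

660


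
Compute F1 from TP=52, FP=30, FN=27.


Precision = 52/82 = 0.6341
Recall = 52/79 = 0.6582
F1 = 2·P·R/(P+R) = 2·TP/(2·TP+FP+FN) = 104/(104+30+27) = 104/161 = 0.646

0.646


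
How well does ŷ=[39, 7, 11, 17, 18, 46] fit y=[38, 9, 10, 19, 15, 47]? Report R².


ȳ = 23
SS_res = Σ(y-ŷ)² = 20
SS_tot = Σ(y-ȳ)² = 1246
R² = 1 - SS_res/SS_tot = 1 - 0.0161 = 0.9839

0.9839


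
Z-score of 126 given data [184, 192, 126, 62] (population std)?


μ = 141, σ = 52.2398
z = (126 - 141)/52.2398 = -0.2871

-0.2871


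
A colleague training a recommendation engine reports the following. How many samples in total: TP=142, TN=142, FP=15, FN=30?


Total = TP + TN + FP + FN
= 142 + 142 + 15 + 30
= 329
(Predicted positive: 157, predicted negative: 172)

329


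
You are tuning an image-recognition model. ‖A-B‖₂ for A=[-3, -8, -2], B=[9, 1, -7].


d = √((-3-9)² + (-8-1)² + (-2+ 7)²)
  = √(144 + 81 + 25)
  = √250 = 15.8114

15.8114


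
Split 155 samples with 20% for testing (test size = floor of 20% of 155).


Test = ⌊155·20/100⌋ = 31
Train = 155 - 31 = 124

Train: 124, Test: 31


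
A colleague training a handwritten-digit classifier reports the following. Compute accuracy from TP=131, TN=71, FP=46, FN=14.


Accuracy = (TP+TN)/(TP+TN+FP+FN)
= (131+71)/(262)
= 202/262 = 77.1%

77.1%


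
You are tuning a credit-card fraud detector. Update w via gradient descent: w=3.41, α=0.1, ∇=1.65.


w_new = w - α·∇
= 3.41 - 0.1·1.65
= 3.41 - 0.165
= 3.245

3.245


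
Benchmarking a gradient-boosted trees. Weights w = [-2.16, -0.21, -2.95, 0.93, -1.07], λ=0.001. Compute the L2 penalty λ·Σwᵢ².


‖w‖₂² = (-2.16)² + (-0.21)² + (-2.95)² + (0.93)² + (-1.07)²
     = 4.6656 + 0.0441 + 8.7025 + 0.8649 + 1.1449
     = 15.422
λ·‖w‖₂² = 0.001·15.422 = 0.015422

0.015422


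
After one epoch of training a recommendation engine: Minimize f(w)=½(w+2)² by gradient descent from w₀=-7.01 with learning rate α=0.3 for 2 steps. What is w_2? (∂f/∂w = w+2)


step 1: grad = -7.01+2 = -5.01; w = -7.01 - 0.3·(-5.01) = -5.507
step 2: grad = -5.507+2 = -3.507; w = -5.507 - 0.3·(-3.507) = -4.4549

-4.4549


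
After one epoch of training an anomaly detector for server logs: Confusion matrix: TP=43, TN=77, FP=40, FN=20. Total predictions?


Total = TP + TN + FP + FN
= 43 + 77 + 40 + 20
= 180
(Predicted positive: 83, predicted negative: 97)

180


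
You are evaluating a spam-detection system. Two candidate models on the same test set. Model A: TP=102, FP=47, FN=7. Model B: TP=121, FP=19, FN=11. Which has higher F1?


Model A: P=102/149=0.6846, R=102/109=0.9358, F1=2PR/(P+R)=2TP/(2TP+FP+FN)=204/258=0.7907
Model B: P=121/140=0.8643, R=121/132=0.9167, F1=2PR/(P+R)=2TP/(2TP+FP+FN)=242/272=0.8897
0.7907 < 0.8897 → Model B

Model B


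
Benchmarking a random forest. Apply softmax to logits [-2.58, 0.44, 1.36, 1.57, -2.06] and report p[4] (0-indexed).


Exponentials: e^-2.58=0.0758, e^0.44=1.5527, e^1.36=3.8962, e^1.57=4.8066, e^-2.06=0.1275
Sum = 10.4588
Softmax = [0.0072, 0.1485, 0.3725, 0.4596, 0.0122]
p[4] = 0.1275/10.4588 = 0.0122

0.0122


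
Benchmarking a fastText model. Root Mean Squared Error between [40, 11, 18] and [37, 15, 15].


MSE = 34/3 = 11.3333
RMSE = √(34/3) = 3.3665

3.3665


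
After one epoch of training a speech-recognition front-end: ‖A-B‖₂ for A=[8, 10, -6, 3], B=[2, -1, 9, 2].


d = √((8-2)² + (10+ 1)² + (-6-9)² + (3-2)²)
  = √(36 + 121 + 225 + 1)
  = √383 = 19.5704

19.5704


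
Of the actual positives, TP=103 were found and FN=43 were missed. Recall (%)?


Recall = TP/(TP+FN)
= 103/(103+43)
= 103/146 = 70.55%

70.55%


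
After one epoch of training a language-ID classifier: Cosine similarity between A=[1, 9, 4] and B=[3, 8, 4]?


A·B = 1·3 + 9·8 + 4·4 = 91
‖A‖ = √98 = 9.8995, ‖B‖ = √89 = 9.434
cos = 91/(√98·√89) = 91/√8722 = 0.9744

0.9744


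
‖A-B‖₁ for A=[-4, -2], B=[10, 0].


d = |-4-10| + |-2-0|
  = 14 + 2
  = 16

16


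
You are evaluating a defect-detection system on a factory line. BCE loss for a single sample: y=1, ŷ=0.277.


BCE = -[y·ln(p) + (1-y)·ln(1-p)]
= -1·ln(0.277) - 0
= -ln(0.277) = 1.2837

1.2837


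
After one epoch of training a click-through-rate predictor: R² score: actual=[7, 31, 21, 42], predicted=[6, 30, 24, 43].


ȳ = 25.25
SS_res = Σ(y-ŷ)² = 12
SS_tot = Σ(y-ȳ)² = 664.75
R² = 1 - SS_res/SS_tot = 1 - 0.0181 = 0.9819

0.9819


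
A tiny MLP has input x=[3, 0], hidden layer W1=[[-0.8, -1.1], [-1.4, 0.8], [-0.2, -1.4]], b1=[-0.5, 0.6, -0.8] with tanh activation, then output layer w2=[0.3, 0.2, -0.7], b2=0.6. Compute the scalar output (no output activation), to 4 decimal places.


z1[0] = (-0.8)·(3) + (-1.1)·(0) - 0.5 = -2.9
z1[1] = (-1.4)·(3) + (0.8)·(0) + 0.6 = -3.6
z1[2] = (-0.2)·(3) + (-1.4)·(0) - 0.8 = -1.4
h = tanh(z1) = [-0.994, -0.9985, -0.8854]
output = (0.3)·(-0.994) + (0.2)·(-0.9985) + (-0.7)·(-0.8854) + 0.6 = 0.7219

0.7219


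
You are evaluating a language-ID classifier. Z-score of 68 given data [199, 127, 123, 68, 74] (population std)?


μ = 118.2, σ = 47.1228
z = (68 - 118.2)/47.1228 = -1.0653

-1.0653


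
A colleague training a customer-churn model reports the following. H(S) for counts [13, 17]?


Probabilities: [13/30, 17/30] ≈ [0.4333, 0.5667]
H = -((13/30)·log₂(13/30) + (17/30)·log₂(17/30))
  = 0.9871 bits

0.9871 bits


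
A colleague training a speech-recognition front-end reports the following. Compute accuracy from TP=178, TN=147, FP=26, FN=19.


Accuracy = (TP+TN)/(TP+TN+FP+FN)
= (178+147)/(370)
= 325/370 = 87.84%

87.84%


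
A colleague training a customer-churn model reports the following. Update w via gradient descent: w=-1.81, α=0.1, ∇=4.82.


w_new = w - α·∇
= -1.81 - 0.1·4.82
= -1.81 - 0.482
= -2.292

-2.292


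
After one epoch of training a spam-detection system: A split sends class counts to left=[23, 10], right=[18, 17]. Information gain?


Parent = [41, 27], H_parent = 0.9692
H_left = 0.885 (n=33), H_right = 0.9994 (n=35)
H_children = (33/68)·0.885 + (35/68)·0.9994 = 0.9439
IG = 0.9692 - 0.9439 = 0.0253

0.0253


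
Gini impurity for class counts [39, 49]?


Probabilities: [39/88, 49/88] ≈ [0.4432, 0.5568]
Σpᵢ² = (1521 + 2401)/88² = 3922/7744
Gini = 1 - Σpᵢ² = 1 - 3922/7744 = 0.4935

0.4935


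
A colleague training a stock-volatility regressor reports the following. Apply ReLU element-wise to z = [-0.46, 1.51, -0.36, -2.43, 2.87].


ReLU(-0.46) = max(0, -0.46) = 0.0
ReLU(1.51) = max(0, 1.51) = 1.51
ReLU(-0.36) = max(0, -0.36) = 0.0
ReLU(-2.43) = max(0, -2.43) = 0.0
ReLU(2.87) = max(0, 2.87) = 2.87
result = [0.0, 1.51, 0.0, 0.0, 2.87]

[0.0, 1.51, 0.0, 0.0, 2.87]


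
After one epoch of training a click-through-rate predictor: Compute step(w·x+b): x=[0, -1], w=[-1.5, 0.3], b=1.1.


z = (0)·(-1.5) + (-1)·(0.3) + 1.1
  = 0.8
step(z) = 1 (z≥0)

1


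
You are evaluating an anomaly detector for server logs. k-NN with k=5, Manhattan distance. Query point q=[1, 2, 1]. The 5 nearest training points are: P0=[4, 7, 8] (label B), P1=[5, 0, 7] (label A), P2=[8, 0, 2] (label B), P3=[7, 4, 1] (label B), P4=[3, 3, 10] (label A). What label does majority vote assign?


d(q,P0) = 15  (label B)
d(q,P1) = 12  (label A)
d(q,P2) = 10  (label B)
d(q,P3) = 8  (label B)
d(q,P4) = 12  (label A)
Votes: A=2, B=3
Majority → B

B


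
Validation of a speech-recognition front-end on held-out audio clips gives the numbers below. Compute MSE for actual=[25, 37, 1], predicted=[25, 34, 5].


Squared errors: (25-25)²=0, (37-34)²=9, (1-5)²=16
Sum = 25
MSE = 25/3 = 25/3

25/3


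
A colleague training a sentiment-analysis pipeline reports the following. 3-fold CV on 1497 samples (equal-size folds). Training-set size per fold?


Fold size = 1497/3 = 499
Training per fold = 1497 - 499 = 998

998


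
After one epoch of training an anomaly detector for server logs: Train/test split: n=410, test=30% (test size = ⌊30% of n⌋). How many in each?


Test = ⌊410·30/100⌋ = 123
Train = 410 - 123 = 287

Train: 287, Test: 123


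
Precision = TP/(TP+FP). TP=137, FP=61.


Precision = TP/(TP+FP)
= 137/(137+61)
= 137/198 = 69.19%

69.19%


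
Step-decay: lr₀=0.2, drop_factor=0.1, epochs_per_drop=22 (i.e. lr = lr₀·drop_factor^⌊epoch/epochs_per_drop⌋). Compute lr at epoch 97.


n_drops = ⌊97/22⌋ = 4
lr = 0.2·0.1^4 = 0.2·0.0001 = 0.00002

0.00002


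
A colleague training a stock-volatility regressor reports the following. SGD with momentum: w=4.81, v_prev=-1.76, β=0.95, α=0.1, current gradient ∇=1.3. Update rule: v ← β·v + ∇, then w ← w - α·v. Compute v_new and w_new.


v_new = 0.95·-1.76 + 1.3 = -1.672 + 1.3 = -0.372
w_new = 4.81 - 0.1·-0.372 = 4.81 + 0.0372 = 4.8472

v_new=-0.372, w_new=4.8472


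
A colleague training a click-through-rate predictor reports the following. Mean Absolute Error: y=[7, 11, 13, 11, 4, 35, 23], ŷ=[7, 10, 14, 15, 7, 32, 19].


Absolute errors: |7-7|=0, |11-10|=1, |13-14|=1, |11-15|=4, |4-7|=3, |35-32|=3, |23-19|=4
Sum = 16
MAE = 16/7 = 16/7

16/7


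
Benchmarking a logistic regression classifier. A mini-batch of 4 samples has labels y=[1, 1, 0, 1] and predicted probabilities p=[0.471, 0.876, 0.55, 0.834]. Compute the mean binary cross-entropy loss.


L[0] = -ln(0.471) = 0.7529
L[1] = -ln(0.876) = 0.1324
L[2] = -ln(1-0.55) = -ln(0.45) = 0.7985
L[3] = -ln(0.834) = 0.1815
mean = (0.7529 + 0.1324 + 0.7985 + 0.1815)/4 = 0.4663

0.4663


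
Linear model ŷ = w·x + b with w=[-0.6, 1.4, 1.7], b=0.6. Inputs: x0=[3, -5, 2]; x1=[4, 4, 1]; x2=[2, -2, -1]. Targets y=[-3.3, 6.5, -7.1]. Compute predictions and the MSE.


ŷ0 = (-0.6)·(3) + (1.4)·(-5) + (1.7)·(2) + 0.6 = -4.8
ŷ1 = (-0.6)·(4) + (1.4)·(4) + (1.7)·(1) + 0.6 = 5.5
ŷ2 = (-0.6)·(2) + (1.4)·(-2) + (1.7)·(-1) + 0.6 = -5.1
errors² = [2.25, 1.0, 4.0]
MSE = 7.2500/3 = 2.4167

2.4167


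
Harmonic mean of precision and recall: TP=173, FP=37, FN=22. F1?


Precision = 173/210 = 0.8238
Recall = 173/195 = 0.8872
F1 = 2·P·R/(P+R) = 2·TP/(2·TP+FP+FN) = 346/(346+37+22) = 346/405 = 0.8543

0.8543


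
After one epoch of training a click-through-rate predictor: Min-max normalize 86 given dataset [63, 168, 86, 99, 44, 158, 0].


min=0, max=168
(86-0)/(168-0) = 86/168 = 0.5119

0.5119


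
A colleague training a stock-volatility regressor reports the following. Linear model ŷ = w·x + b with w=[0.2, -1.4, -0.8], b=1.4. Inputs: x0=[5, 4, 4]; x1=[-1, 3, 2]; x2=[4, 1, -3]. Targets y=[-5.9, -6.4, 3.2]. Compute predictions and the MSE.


ŷ0 = (0.2)·(5) + (-1.4)·(4) + (-0.8)·(4) + 1.4 = -6.4
ŷ1 = (0.2)·(-1) + (-1.4)·(3) + (-0.8)·(2) + 1.4 = -4.6
ŷ2 = (0.2)·(4) + (-1.4)·(1) + (-0.8)·(-3) + 1.4 = 3.2
errors² = [0.25, 3.24, 0.0]
MSE = 3.4900/3 = 1.1633

1.1633


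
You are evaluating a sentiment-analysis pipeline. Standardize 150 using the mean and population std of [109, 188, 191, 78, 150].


μ = 143.2, σ = 44.1787
z = (150 - 143.2)/44.1787 = 0.1539

0.1539


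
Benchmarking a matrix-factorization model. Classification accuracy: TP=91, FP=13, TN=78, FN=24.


Accuracy = (TP+TN)/(TP+TN+FP+FN)
= (91+78)/(206)
= 169/206 = 82.04%

82.04%


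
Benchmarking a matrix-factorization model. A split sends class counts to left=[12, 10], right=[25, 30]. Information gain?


Parent = [37, 40], H_parent = 0.9989
H_left = 0.994 (n=22), H_right = 0.994 (n=55)
H_children = (22/77)·0.994 + (55/77)·0.994 = 0.994
IG = 0.9989 - 0.994 = 0.0049

0.0049


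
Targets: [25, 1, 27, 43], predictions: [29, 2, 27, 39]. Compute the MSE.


Squared errors: (25-29)²=16, (1-2)²=1, (27-27)²=0, (43-39)²=16
Sum = 33
MSE = 33/4 = 33/4

33/4


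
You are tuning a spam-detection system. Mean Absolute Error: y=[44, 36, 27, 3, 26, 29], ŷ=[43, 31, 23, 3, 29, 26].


Absolute errors: |44-43|=1, |36-31|=5, |27-23|=4, |3-3|=0, |26-29|=3, |29-26|=3
Sum = 16
MAE = 16/6 = 8/3

8/3


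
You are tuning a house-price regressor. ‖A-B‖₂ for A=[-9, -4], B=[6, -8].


d = √((-9-6)² + (-4+ 8)²)
  = √(225 + 16)
  = √241 = 15.5242

15.5242


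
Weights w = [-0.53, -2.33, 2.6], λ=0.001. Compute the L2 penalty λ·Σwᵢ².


‖w‖₂² = (-0.53)² + (-2.33)² + (2.6)²
     = 0.2809 + 5.4289 + 6.76
     = 12.4698
λ·‖w‖₂² = 0.001·12.4698 = 0.01247

0.01247


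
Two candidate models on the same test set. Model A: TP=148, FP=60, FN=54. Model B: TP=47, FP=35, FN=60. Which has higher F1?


Model A: P=148/208=0.7115, R=148/202=0.7327, F1=2PR/(P+R)=2TP/(2TP+FP+FN)=296/410=0.722
Model B: P=47/82=0.5732, R=47/107=0.4393, F1=2PR/(P+R)=2TP/(2TP+FP+FN)=94/189=0.4974
0.722 > 0.4974 → Model A

Model A


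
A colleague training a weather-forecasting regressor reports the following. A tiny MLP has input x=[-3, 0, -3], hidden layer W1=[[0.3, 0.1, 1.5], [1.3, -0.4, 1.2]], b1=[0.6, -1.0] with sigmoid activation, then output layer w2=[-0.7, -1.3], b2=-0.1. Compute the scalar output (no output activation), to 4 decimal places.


z1[0] = (0.3)·(-3) + (0.1)·(0) + (1.5)·(-3) + 0.6 = -4.8
z1[1] = (1.3)·(-3) + (-0.4)·(0) + (1.2)·(-3) - 1.0 = -8.5
h = sigmoid(z1) = [0.0082, 0.0002]
output = (-0.7)·(0.0082) + (-1.3)·(0.0002) - 0.1 = -0.106

-0.106


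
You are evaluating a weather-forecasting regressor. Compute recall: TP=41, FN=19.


Recall = TP/(TP+FN)
= 41/(41+19)
= 41/60 = 68.33%

68.33%
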